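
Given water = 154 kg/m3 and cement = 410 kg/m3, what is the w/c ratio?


w/c = water / cement
w/c = 154 / 410 = 0.376

0.376


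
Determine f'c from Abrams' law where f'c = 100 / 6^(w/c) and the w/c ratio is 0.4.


f'c = 100 / 6^0.4
= 100 / 2.048
= 48.84 MPa

48.84


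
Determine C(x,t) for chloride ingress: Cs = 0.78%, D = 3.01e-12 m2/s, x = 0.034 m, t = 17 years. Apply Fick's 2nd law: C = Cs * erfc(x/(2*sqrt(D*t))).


t_seconds = 17 * 365.25 * 24 * 3600 = 536479200.0 s
arg = 0.034 / (2 * sqrt(3.01e-12 * 536479200.0))
= 0.423
erfc(0.423) = 0.5497
C = 0.78 * 0.5497 = 0.4287%

0.4287


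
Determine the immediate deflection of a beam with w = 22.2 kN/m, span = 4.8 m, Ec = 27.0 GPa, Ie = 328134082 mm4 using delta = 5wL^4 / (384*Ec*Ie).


Convert: L = 4.8 m = 4800 mm, Ec = 27.0 GPa = 27000 MPa
delta = 5 * 22.2 * 4800^4 / (384 * 27000 * 328134082)
= 17.32 mm

17.32


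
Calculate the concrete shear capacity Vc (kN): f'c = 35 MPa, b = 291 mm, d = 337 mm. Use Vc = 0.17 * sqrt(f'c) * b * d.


Vc = 0.17 * sqrt(35) * 291 * 337 / 1000
= 98.63 kN

98.63


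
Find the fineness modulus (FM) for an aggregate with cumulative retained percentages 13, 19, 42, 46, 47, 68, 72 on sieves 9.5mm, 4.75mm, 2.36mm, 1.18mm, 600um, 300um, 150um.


FM = sum(cumulative % retained) / 100
= 307 / 100
= 3.07

3.07


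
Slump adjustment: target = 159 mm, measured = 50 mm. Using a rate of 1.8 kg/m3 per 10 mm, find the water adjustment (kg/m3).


Difference = 159 - 50 = 109 mm
Water adjustment = 109 * 1.8 / 10 = 19.6 kg/m3

19.6


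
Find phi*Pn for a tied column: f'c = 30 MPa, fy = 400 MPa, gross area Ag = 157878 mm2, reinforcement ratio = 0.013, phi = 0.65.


Ast = rho * Ag = 0.013 * 157878 = 2052.414 mm2
phi*Pn = 0.65 * 0.80 * (0.85 * 30 * (157878 - 2052.414) + 400 * 2052.414) / 1000
= 2493.15 kN

2493.15


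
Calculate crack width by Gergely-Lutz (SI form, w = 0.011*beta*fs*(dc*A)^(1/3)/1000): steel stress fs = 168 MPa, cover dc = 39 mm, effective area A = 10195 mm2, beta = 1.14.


w = 0.011 * beta * fs * (dc * A)^(1/3) / 1000
= 0.011 * 1.14 * 168 * (39 * 10195)^(1/3) / 1000
= 0.155 mm

0.155


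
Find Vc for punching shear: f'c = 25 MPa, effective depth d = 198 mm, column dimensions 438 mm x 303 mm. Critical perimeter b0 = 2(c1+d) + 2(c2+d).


b0 = 2*(438 + 198) + 2*(303 + 198) = 2274 mm
Vc = 0.33 * sqrt(25) * 2274 * 198 / 1000
= 742.92 kN

742.92


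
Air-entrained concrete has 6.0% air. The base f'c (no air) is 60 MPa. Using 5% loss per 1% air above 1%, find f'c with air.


Strength loss = (6.0 - 1) * 5 = 25.0%
f'c = 60 * (1 - 25.0/100)
= 45.0 MPa

45.0


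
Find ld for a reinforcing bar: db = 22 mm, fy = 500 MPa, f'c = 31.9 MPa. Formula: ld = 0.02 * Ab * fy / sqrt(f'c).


Ab = pi * 22^2 / 4 = 380.133 mm2
ld = 0.02 * 380.133 * 500 / sqrt(31.9)
= 673.0 mm

673.0


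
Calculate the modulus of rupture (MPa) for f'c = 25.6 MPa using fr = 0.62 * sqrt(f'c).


fr = 0.62 * sqrt(25.6)
= 3.137 MPa

3.137


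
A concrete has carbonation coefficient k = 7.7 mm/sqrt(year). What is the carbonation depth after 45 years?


depth = k * sqrt(t)
= 7.7 * sqrt(45)
= 51.65 mm

51.65


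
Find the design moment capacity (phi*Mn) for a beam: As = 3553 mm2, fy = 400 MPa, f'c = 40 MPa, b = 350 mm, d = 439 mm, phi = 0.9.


a = As * fy / (0.85 * f'c * b)
= 3553 * 400 / (0.85 * 40 * 350)
= 119.4286 mm
Mn = As * fy * (d - a/2) / 10^6
= 539.0409 kN-m
phi*Mn = 0.9 * 539.0409 = 485.14 kN-m

485.14


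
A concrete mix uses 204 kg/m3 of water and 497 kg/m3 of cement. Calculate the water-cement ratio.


w/c = water / cement
w/c = 204 / 497 = 0.41

0.41


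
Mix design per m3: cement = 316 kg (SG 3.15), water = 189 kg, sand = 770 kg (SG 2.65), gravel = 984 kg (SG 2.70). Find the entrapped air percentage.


Vol cement = 316 / (3.15 * 1000) = 0.100317 m3
Vol water = 189 / 1000 = 0.189 m3
Vol sand = 770 / (2.65 * 1000) = 0.290566 m3
Vol gravel = 984 / (2.70 * 1000) = 0.364444 m3
Total solid + water volume = 0.944328 m3
Air = (1 - 0.944328) * 100 = 5.57%

5.57


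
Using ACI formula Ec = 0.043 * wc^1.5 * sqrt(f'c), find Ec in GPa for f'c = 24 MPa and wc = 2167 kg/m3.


Ec = 0.043 * 2167^1.5 * sqrt(24) / 1000
= 21.25 GPa

21.25


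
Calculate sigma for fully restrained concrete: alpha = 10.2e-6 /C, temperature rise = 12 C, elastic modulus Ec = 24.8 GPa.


sigma = alpha * dT * Ec
= 10.2e-6 * 12 * 24.8 * 1000
= 3.036 MPa

3.036


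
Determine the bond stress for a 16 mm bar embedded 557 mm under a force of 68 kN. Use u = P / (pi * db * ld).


u = P / (pi * db * ld)
= 68 * 1000 / (pi * 16 * 557)
= 2.429 MPa

2.429


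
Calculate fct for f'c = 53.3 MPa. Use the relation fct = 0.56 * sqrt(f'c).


fct = 0.56 * sqrt(53.3)
= 0.56 * 7.301
= 4.088 MPa

4.088


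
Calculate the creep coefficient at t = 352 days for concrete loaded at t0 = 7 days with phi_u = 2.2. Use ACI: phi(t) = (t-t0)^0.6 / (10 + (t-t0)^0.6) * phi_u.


dt = 352 - 7 = 345
phi = 345^0.6 / (10 + 345^0.6) * 2.2
= 1.692

1.692


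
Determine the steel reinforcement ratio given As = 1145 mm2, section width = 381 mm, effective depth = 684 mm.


rho = As / (b * d)
= 1145 / (381 * 684)
= 0.0044

0.0044


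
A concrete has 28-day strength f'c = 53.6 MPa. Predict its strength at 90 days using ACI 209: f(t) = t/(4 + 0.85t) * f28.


f(90) = 90 / (4 + 0.85 * 90) * 53.6
= 90 / 80.5 * 53.6
= 59.93 MPa

59.93


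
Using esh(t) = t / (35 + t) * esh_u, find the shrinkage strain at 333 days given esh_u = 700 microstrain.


esh(333) = 333 / (35 + 333) * 700
= 333 / 368 * 700
= 633.4 microstrain

633.4


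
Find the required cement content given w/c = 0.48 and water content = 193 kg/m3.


Cement = water / (w/c)
= 193 / 0.48
= 402.1 kg/m3

402.1


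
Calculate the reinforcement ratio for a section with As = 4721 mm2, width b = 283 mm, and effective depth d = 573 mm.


rho = As / (b * d)
= 4721 / (283 * 573)
= 0.0291

0.0291


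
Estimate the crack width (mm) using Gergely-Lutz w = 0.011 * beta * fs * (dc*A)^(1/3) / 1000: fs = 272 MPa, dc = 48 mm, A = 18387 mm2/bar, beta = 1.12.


w = 0.011 * beta * fs * (dc * A)^(1/3) / 1000
= 0.011 * 1.12 * 272 * (48 * 18387)^(1/3) / 1000
= 0.321 mm

0.321


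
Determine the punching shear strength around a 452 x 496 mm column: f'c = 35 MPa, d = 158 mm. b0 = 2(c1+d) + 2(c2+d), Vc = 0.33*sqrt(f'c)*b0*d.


b0 = 2*(452 + 158) + 2*(496 + 158) = 2528 mm
Vc = 0.33 * sqrt(35) * 2528 * 158 / 1000
= 779.8 kN

779.8


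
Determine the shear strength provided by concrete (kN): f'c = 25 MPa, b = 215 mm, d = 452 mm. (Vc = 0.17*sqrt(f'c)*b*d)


Vc = 0.17 * sqrt(25) * 215 * 452 / 1000
= 82.6 kN

82.6


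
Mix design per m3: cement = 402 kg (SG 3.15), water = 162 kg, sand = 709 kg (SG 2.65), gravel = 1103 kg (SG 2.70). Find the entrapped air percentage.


Vol cement = 402 / (3.15 * 1000) = 0.127619 m3
Vol water = 162 / 1000 = 0.162 m3
Vol sand = 709 / (2.65 * 1000) = 0.267547 m3
Vol gravel = 1103 / (2.70 * 1000) = 0.408519 m3
Total solid + water volume = 0.965685 m3
Air = (1 - 0.965685) * 100 = 3.43%

3.43


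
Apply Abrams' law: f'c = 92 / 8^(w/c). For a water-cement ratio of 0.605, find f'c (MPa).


f'c = 92 / 8^0.605
= 92 / 3.519
= 26.15 MPa

26.15


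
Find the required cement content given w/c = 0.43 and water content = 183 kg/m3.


Cement = water / (w/c)
= 183 / 0.43
= 425.6 kg/m3

425.6


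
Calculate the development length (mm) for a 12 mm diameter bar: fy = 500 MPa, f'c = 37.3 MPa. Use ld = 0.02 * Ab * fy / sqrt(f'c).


Ab = pi * 12^2 / 4 = 113.097 mm2
ld = 0.02 * 113.097 * 500 / sqrt(37.3)
= 185.2 mm

185.2


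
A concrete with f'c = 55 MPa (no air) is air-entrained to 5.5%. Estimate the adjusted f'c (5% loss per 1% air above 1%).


Strength loss = (5.5 - 1) * 5 = 22.5%
f'c = 55 * (1 - 22.5/100)
= 42.62 MPa

42.62


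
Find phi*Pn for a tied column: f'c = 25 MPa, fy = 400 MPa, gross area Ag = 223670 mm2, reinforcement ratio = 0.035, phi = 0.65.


Ast = rho * Ag = 0.035 * 223670 = 7828.45 mm2
phi*Pn = 0.65 * 0.80 * (0.85 * 25 * (223670 - 7828.45) + 400 * 7828.45) / 1000
= 4013.37 kN

4013.37


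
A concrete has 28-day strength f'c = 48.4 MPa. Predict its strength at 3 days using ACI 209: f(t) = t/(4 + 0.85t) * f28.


f(3) = 3 / (4 + 0.85 * 3) * 48.4
= 3 / 6.55 * 48.4
= 22.17 MPa

22.17


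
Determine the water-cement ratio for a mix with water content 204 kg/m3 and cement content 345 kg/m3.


w/c = water / cement
w/c = 204 / 345 = 0.591

0.591


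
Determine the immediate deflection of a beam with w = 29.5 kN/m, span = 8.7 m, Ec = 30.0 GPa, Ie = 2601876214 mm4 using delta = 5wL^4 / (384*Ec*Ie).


Convert: L = 8.7 m = 8700 mm, Ec = 30.0 GPa = 30000 MPa
delta = 5 * 29.5 * 8700^4 / (384 * 30000 * 2601876214)
= 28.19 mm

28.19


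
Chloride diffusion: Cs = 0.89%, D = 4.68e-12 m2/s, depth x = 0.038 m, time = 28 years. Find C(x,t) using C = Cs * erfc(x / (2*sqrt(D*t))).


t_seconds = 28 * 365.25 * 24 * 3600 = 883612800.0 s
arg = 0.038 / (2 * sqrt(4.68e-12 * 883612800.0))
= 0.2955
erfc(0.2955) = 0.6761
C = 0.89 * 0.6761 = 0.6017%

0.6017


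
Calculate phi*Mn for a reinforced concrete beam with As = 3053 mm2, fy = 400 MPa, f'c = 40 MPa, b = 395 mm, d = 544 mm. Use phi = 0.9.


a = As * fy / (0.85 * f'c * b)
= 3053 * 400 / (0.85 * 40 * 395)
= 90.9308 mm
Mn = As * fy * (d - a/2) / 10^6
= 608.8105 kN-m
phi*Mn = 0.9 * 608.8105 = 547.93 kN-m

547.93


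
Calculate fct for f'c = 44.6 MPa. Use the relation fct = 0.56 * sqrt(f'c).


fct = 0.56 * sqrt(44.6)
= 0.56 * 6.678
= 3.74 MPa

3.74


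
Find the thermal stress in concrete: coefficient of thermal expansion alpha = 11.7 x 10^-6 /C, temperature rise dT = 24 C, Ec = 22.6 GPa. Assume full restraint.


sigma = alpha * dT * Ec
= 11.7e-6 * 24 * 22.6 * 1000
= 6.346 MPa

6.346


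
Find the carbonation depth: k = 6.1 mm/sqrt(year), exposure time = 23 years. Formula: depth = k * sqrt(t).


depth = k * sqrt(t)
= 6.1 * sqrt(23)
= 29.25 mm

29.25


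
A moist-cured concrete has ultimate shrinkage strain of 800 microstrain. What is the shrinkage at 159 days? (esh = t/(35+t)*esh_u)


esh(159) = 159 / (35 + 159) * 800
= 159 / 194 * 800
= 655.7 microstrain

655.7


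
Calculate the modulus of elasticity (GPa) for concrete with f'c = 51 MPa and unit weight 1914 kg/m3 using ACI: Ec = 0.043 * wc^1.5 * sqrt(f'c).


Ec = 0.043 * 1914^1.5 * sqrt(51) / 1000
= 25.71 GPa

25.71


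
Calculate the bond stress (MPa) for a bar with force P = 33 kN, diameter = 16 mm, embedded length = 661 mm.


u = P / (pi * db * ld)
= 33 * 1000 / (pi * 16 * 661)
= 0.993 MPa

0.993


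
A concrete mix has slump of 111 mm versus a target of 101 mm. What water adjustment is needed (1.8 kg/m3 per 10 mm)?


Difference = 101 - 111 = -10 mm
Water adjustment = -10 * 1.8 / 10 = -1.8 kg/m3

-1.8


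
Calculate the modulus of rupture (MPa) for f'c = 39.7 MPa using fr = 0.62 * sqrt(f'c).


fr = 0.62 * sqrt(39.7)
= 3.906 MPa

3.906


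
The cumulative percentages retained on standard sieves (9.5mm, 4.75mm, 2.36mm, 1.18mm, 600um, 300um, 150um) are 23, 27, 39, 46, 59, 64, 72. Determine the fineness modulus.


FM = sum(cumulative % retained) / 100
= 330 / 100
= 3.3

3.3


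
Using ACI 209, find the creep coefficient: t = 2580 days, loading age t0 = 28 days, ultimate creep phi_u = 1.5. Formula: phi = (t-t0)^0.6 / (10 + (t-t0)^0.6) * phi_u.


dt = 2580 - 28 = 2552
phi = 2552^0.6 / (10 + 2552^0.6) * 1.5
= 1.376

1.376


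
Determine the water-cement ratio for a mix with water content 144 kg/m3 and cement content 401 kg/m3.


w/c = water / cement
w/c = 144 / 401 = 0.359

0.359


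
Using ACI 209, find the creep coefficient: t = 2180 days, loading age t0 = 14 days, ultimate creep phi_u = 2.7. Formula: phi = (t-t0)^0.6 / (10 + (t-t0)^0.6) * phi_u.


dt = 2180 - 14 = 2166
phi = 2166^0.6 / (10 + 2166^0.6) * 2.7
= 2.455

2.455


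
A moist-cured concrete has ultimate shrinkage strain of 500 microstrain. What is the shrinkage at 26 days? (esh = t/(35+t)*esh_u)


esh(26) = 26 / (35 + 26) * 500
= 26 / 61 * 500
= 213.1 microstrain

213.1


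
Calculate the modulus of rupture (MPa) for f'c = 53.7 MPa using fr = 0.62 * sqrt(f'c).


fr = 0.62 * sqrt(53.7)
= 4.543 MPa

4.543


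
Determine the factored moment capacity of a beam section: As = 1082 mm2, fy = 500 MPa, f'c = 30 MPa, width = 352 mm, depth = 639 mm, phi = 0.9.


a = As * fy / (0.85 * f'c * b)
= 1082 * 500 / (0.85 * 30 * 352)
= 60.2718 mm
Mn = As * fy * (d - a/2) / 10^6
= 329.3955 kN-m
phi*Mn = 0.9 * 329.3955 = 296.46 kN-m

296.46


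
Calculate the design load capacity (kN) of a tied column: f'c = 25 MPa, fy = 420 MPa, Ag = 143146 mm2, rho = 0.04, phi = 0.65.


Ast = rho * Ag = 0.04 * 143146 = 5725.84 mm2
phi*Pn = 0.65 * 0.80 * (0.85 * 25 * (143146 - 5725.84) + 420 * 5725.84) / 1000
= 2769.02 kN

2769.02


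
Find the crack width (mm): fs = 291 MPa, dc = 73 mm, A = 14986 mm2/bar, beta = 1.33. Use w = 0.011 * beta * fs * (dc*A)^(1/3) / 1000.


w = 0.011 * beta * fs * (dc * A)^(1/3) / 1000
= 0.011 * 1.33 * 291 * (73 * 14986)^(1/3) / 1000
= 0.439 mm

0.439


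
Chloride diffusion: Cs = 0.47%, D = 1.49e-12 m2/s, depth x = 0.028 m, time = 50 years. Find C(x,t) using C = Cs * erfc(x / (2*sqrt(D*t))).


t_seconds = 50 * 365.25 * 24 * 3600 = 1577880000.0 s
arg = 0.028 / (2 * sqrt(1.49e-12 * 1577880000.0))
= 0.2887
erfc(0.2887) = 0.683
C = 0.47 * 0.683 = 0.321%

0.321


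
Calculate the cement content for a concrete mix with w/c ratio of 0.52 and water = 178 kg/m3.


Cement = water / (w/c)
= 178 / 0.52
= 342.3 kg/m3

342.3


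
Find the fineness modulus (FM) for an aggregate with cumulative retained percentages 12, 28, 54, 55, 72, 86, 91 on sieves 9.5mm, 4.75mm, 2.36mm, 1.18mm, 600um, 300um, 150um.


FM = sum(cumulative % retained) / 100
= 398 / 100
= 3.98

3.98


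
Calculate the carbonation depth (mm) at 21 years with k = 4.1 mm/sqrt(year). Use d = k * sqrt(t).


depth = k * sqrt(t)
= 4.1 * sqrt(21)
= 18.79 mm

18.79


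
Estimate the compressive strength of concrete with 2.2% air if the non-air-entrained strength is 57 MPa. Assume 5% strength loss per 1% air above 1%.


Strength loss = (2.2 - 1) * 5 = 6.0%
f'c = 57 * (1 - 6.0/100)
= 53.58 MPa

53.58


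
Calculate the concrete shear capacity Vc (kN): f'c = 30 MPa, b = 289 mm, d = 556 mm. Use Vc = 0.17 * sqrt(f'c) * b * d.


Vc = 0.17 * sqrt(30) * 289 * 556 / 1000
= 149.62 kN

149.62


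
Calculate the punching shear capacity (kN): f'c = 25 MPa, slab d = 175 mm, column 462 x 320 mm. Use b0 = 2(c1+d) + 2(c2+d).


b0 = 2*(462 + 175) + 2*(320 + 175) = 2264 mm
Vc = 0.33 * sqrt(25) * 2264 * 175 / 1000
= 653.73 kN

653.73


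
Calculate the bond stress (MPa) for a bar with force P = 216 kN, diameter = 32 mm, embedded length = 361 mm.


u = P / (pi * db * ld)
= 216 * 1000 / (pi * 32 * 361)
= 5.952 MPa

5.952


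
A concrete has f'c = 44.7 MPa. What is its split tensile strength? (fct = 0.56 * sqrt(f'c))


fct = 0.56 * sqrt(44.7)
= 0.56 * 6.686
= 3.744 MPa

3.744


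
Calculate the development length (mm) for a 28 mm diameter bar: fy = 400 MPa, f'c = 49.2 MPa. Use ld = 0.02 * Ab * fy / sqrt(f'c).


Ab = pi * 28^2 / 4 = 615.752 mm2
ld = 0.02 * 615.752 * 400 / sqrt(49.2)
= 702.3 mm

702.3


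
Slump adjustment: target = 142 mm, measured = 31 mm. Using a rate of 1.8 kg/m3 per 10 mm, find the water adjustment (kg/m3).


Difference = 142 - 31 = 111 mm
Water adjustment = 111 * 1.8 / 10 = 20.0 kg/m3

20.0


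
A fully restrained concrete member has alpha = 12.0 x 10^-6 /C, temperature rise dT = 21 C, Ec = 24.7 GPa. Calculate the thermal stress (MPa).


sigma = alpha * dT * Ec
= 12.0e-6 * 21 * 24.7 * 1000
= 6.224 MPa

6.224


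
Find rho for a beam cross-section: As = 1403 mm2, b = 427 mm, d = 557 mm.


rho = As / (b * d)
= 1403 / (427 * 557)
= 0.0059

0.0059


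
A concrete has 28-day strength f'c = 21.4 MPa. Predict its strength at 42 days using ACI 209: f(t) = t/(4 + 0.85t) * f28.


f(42) = 42 / (4 + 0.85 * 42) * 21.4
= 42 / 39.7 * 21.4
= 22.64 MPa

22.64


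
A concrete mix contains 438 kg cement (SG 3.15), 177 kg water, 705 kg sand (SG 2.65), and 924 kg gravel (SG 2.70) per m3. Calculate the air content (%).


Vol cement = 438 / (3.15 * 1000) = 0.139048 m3
Vol water = 177 / 1000 = 0.177 m3
Vol sand = 705 / (2.65 * 1000) = 0.266038 m3
Vol gravel = 924 / (2.70 * 1000) = 0.342222 m3
Total solid + water volume = 0.924308 m3
Air = (1 - 0.924308) * 100 = 7.57%

7.57


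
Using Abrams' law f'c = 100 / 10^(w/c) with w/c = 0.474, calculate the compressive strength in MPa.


f'c = 100 / 10^0.474
= 100 / 2.979
= 33.57 MPa

33.57


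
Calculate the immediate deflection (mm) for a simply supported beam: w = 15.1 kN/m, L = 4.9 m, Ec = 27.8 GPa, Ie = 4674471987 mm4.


Convert: L = 4.9 m = 4900 mm, Ec = 27.8 GPa = 27800 MPa
delta = 5 * 15.1 * 4900^4 / (384 * 27800 * 4674471987)
= 0.87 mm

0.87


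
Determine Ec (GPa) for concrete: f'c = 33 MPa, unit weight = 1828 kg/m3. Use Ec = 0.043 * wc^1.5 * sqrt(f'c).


Ec = 0.043 * 1828^1.5 * sqrt(33) / 1000
= 19.31 GPa

19.31


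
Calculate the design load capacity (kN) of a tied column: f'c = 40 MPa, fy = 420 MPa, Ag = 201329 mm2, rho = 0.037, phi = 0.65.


Ast = rho * Ag = 0.037 * 201329 = 7449.173 mm2
phi*Pn = 0.65 * 0.80 * (0.85 * 40 * (201329 - 7449.173) + 420 * 7449.173) / 1000
= 5054.69 kN

5054.69


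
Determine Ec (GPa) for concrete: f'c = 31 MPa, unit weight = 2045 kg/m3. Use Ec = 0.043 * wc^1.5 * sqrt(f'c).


Ec = 0.043 * 2045^1.5 * sqrt(31) / 1000
= 22.14 GPa

22.14


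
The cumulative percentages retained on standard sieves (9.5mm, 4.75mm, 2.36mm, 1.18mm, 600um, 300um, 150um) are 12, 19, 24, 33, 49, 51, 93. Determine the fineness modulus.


FM = sum(cumulative % retained) / 100
= 281 / 100
= 2.81

2.81


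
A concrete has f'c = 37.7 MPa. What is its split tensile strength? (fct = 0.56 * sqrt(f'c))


fct = 0.56 * sqrt(37.7)
= 0.56 * 6.14
= 3.438 MPa

3.438


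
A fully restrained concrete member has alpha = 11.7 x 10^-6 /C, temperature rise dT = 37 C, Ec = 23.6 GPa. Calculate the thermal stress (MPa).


sigma = alpha * dT * Ec
= 11.7e-6 * 37 * 23.6 * 1000
= 10.216 MPa

10.216


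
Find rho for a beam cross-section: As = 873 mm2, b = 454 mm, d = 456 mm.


rho = As / (b * d)
= 873 / (454 * 456)
= 0.0042

0.0042


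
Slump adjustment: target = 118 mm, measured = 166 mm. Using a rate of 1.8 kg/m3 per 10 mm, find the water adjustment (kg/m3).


Difference = 118 - 166 = -48 mm
Water adjustment = -48 * 1.8 / 10 = -8.6 kg/m3

-8.6


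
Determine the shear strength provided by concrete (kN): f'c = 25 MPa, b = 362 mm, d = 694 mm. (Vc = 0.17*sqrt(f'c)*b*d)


Vc = 0.17 * sqrt(25) * 362 * 694 / 1000
= 213.54 kN

213.54


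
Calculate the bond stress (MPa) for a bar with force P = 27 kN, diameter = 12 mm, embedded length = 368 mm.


u = P / (pi * db * ld)
= 27 * 1000 / (pi * 12 * 368)
= 1.946 MPa

1.946


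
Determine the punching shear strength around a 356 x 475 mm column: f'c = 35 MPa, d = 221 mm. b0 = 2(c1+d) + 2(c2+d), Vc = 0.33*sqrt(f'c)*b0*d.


b0 = 2*(356 + 221) + 2*(475 + 221) = 2546 mm
Vc = 0.33 * sqrt(35) * 2546 * 221 / 1000
= 1098.5 kN

1098.5


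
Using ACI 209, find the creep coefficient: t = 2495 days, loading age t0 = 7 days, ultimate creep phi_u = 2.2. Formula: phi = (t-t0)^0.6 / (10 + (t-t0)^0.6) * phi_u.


dt = 2495 - 7 = 2488
phi = 2488^0.6 / (10 + 2488^0.6) * 2.2
= 2.015

2.015


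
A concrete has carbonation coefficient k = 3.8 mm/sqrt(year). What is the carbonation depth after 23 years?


depth = k * sqrt(t)
= 3.8 * sqrt(23)
= 18.22 mm

18.22


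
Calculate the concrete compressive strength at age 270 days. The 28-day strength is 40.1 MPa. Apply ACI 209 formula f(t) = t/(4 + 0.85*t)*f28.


f(270) = 270 / (4 + 0.85 * 270) * 40.1
= 270 / 233.5 * 40.1
= 46.37 MPa

46.37


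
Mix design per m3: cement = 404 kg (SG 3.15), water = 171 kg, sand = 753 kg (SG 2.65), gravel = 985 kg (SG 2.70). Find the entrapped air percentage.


Vol cement = 404 / (3.15 * 1000) = 0.128254 m3
Vol water = 171 / 1000 = 0.171 m3
Vol sand = 753 / (2.65 * 1000) = 0.284151 m3
Vol gravel = 985 / (2.70 * 1000) = 0.364815 m3
Total solid + water volume = 0.94822 m3
Air = (1 - 0.94822) * 100 = 5.18%

5.18


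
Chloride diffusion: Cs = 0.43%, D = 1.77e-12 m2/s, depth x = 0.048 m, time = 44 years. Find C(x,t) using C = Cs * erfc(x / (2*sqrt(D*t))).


t_seconds = 44 * 365.25 * 24 * 3600 = 1388534400.0 s
arg = 0.048 / (2 * sqrt(1.77e-12 * 1388534400.0))
= 0.4841
erfc(0.4841) = 0.4936
C = 0.43 * 0.4936 = 0.2122%

0.2122


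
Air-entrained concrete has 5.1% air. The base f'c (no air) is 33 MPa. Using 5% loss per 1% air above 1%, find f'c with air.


Strength loss = (5.1 - 1) * 5 = 20.5%
f'c = 33 * (1 - 20.5/100)
= 26.24 MPa

26.24


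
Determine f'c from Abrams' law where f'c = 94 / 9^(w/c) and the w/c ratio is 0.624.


f'c = 94 / 9^0.624
= 94 / 3.94
= 23.86 MPa

23.86


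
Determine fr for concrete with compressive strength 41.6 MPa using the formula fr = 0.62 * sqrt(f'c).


fr = 0.62 * sqrt(41.6)
= 3.999 MPa

3.999


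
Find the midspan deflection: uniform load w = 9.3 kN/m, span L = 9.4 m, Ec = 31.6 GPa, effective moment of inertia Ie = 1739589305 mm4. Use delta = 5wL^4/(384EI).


Convert: L = 9.4 m = 9400 mm, Ec = 31.6 GPa = 31600 MPa
delta = 5 * 9.3 * 9400^4 / (384 * 31600 * 1739589305)
= 17.2 mm

17.2


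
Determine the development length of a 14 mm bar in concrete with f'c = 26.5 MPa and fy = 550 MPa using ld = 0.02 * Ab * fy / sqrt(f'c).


Ab = pi * 14^2 / 4 = 153.938 mm2
ld = 0.02 * 153.938 * 550 / sqrt(26.5)
= 328.9 mm

328.9


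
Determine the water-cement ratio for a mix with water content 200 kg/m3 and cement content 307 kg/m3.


w/c = water / cement
w/c = 200 / 307 = 0.651

0.651


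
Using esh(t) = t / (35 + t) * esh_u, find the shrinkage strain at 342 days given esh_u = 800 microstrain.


esh(342) = 342 / (35 + 342) * 800
= 342 / 377 * 800
= 725.7 microstrain

725.7


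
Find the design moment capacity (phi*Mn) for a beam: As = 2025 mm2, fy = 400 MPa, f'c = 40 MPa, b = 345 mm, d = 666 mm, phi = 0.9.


a = As * fy / (0.85 * f'c * b)
= 2025 * 400 / (0.85 * 40 * 345)
= 69.0537 mm
Mn = As * fy * (d - a/2) / 10^6
= 511.4932 kN-m
phi*Mn = 0.9 * 511.4932 = 460.34 kN-m

460.34


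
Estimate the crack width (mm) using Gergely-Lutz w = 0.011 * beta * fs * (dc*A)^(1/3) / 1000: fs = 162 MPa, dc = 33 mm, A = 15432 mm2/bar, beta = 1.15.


w = 0.011 * beta * fs * (dc * A)^(1/3) / 1000
= 0.011 * 1.15 * 162 * (33 * 15432)^(1/3) / 1000
= 0.164 mm

0.164


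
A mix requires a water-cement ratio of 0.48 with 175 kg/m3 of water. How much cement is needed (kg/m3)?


Cement = water / (w/c)
= 175 / 0.48
= 364.6 kg/m3

364.6


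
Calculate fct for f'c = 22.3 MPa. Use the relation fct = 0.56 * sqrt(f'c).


fct = 0.56 * sqrt(22.3)
= 0.56 * 4.722
= 2.644 MPa

2.644


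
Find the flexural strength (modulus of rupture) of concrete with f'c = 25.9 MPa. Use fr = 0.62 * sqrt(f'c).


fr = 0.62 * sqrt(25.9)
= 3.155 MPa

3.155


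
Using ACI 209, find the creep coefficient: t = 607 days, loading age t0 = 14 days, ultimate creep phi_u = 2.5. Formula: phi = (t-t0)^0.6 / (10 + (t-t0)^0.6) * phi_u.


dt = 607 - 14 = 593
phi = 593^0.6 / (10 + 593^0.6) * 2.5
= 2.054

2.054


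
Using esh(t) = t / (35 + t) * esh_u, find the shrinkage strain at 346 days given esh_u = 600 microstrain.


esh(346) = 346 / (35 + 346) * 600
= 346 / 381 * 600
= 544.9 microstrain

544.9


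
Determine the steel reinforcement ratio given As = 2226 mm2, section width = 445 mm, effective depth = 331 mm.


rho = As / (b * d)
= 2226 / (445 * 331)
= 0.0151

0.0151


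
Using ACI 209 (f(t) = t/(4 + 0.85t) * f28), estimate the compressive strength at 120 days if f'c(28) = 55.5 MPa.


f(120) = 120 / (4 + 0.85 * 120) * 55.5
= 120 / 106.0 * 55.5
= 62.83 MPa

62.83


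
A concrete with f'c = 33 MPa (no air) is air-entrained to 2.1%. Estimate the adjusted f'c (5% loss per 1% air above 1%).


Strength loss = (2.1 - 1) * 5 = 5.5%
f'c = 33 * (1 - 5.5/100)
= 31.18 MPa

31.18


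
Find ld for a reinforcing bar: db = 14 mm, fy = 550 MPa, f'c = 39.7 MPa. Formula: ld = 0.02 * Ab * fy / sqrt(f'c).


Ab = pi * 14^2 / 4 = 153.938 mm2
ld = 0.02 * 153.938 * 550 / sqrt(39.7)
= 268.7 mm

268.7


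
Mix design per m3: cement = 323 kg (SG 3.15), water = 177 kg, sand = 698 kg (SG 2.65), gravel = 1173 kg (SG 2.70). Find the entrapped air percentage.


Vol cement = 323 / (3.15 * 1000) = 0.10254 m3
Vol water = 177 / 1000 = 0.177 m3
Vol sand = 698 / (2.65 * 1000) = 0.263396 m3
Vol gravel = 1173 / (2.70 * 1000) = 0.434444 m3
Total solid + water volume = 0.97738 m3
Air = (1 - 0.97738) * 100 = 2.26%

2.26


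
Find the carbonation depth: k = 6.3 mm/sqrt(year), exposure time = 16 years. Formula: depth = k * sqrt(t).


depth = k * sqrt(t)
= 6.3 * sqrt(16)
= 25.2 mm

25.2


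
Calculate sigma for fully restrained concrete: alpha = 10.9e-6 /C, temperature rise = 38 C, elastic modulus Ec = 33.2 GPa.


sigma = alpha * dT * Ec
= 10.9e-6 * 38 * 33.2 * 1000
= 13.751 MPa

13.751


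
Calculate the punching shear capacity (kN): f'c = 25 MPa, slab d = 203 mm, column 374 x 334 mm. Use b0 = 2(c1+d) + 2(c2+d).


b0 = 2*(374 + 203) + 2*(334 + 203) = 2228 mm
Vc = 0.33 * sqrt(25) * 2228 * 203 / 1000
= 746.27 kN

746.27


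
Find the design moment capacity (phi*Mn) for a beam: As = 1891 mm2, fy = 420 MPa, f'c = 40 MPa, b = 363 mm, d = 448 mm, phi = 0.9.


a = As * fy / (0.85 * f'c * b)
= 1891 * 420 / (0.85 * 40 * 363)
= 64.351 mm
Mn = As * fy * (d - a/2) / 10^6
= 330.2561 kN-m
phi*Mn = 0.9 * 330.2561 = 297.23 kN-m

297.23


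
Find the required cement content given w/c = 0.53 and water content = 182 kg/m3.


Cement = water / (w/c)
= 182 / 0.53
= 343.4 kg/m3

343.4


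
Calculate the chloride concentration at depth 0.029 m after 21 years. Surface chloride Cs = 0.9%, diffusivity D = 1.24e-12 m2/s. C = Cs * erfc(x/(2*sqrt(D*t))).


t_seconds = 21 * 365.25 * 24 * 3600 = 662709600.0 s
arg = 0.029 / (2 * sqrt(1.24e-12 * 662709600.0))
= 0.5058
erfc(0.5058) = 0.4744
C = 0.9 * 0.4744 = 0.427%

0.427


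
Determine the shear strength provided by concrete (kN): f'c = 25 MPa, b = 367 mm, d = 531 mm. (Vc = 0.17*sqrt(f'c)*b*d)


Vc = 0.17 * sqrt(25) * 367 * 531 / 1000
= 165.65 kN

165.65


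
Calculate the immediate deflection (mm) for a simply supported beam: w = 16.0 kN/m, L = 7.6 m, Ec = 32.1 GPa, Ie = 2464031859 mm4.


Convert: L = 7.6 m = 7600 mm, Ec = 32.1 GPa = 32100 MPa
delta = 5 * 16.0 * 7600^4 / (384 * 32100 * 2464031859)
= 8.79 mm

8.79


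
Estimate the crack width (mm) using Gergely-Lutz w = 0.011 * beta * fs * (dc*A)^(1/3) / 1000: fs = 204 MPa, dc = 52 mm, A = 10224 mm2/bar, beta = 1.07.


w = 0.011 * beta * fs * (dc * A)^(1/3) / 1000
= 0.011 * 1.07 * 204 * (52 * 10224)^(1/3) / 1000
= 0.195 mm

0.195


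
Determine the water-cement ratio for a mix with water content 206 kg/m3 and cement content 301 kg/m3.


w/c = water / cement
w/c = 206 / 301 = 0.684

0.684


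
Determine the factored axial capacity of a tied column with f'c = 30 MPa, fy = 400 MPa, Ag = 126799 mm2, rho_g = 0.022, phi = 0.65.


Ast = rho * Ag = 0.022 * 126799 = 2789.578 mm2
phi*Pn = 0.65 * 0.80 * (0.85 * 30 * (126799 - 2789.578) + 400 * 2789.578) / 1000
= 2224.6 kN

2224.6


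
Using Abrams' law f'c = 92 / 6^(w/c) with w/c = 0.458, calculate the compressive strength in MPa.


f'c = 92 / 6^0.458
= 92 / 2.272
= 40.49 MPa

40.49


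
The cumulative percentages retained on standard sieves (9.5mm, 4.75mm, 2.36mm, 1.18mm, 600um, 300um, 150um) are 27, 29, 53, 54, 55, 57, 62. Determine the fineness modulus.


FM = sum(cumulative % retained) / 100
= 337 / 100
= 3.37

3.37


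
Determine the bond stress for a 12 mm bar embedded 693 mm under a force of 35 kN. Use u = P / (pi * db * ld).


u = P / (pi * db * ld)
= 35 * 1000 / (pi * 12 * 693)
= 1.34 MPa

1.34


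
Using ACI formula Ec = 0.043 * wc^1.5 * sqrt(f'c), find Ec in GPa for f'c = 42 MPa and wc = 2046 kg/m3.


Ec = 0.043 * 2046^1.5 * sqrt(42) / 1000
= 25.79 GPa

25.79


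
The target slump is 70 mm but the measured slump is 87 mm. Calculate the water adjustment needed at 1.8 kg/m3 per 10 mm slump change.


Difference = 70 - 87 = -17 mm
Water adjustment = -17 * 1.8 / 10 = -3.1 kg/m3

-3.1


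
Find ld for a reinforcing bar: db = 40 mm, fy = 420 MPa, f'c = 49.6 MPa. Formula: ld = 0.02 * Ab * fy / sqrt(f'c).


Ab = pi * 40^2 / 4 = 1256.637 mm2
ld = 0.02 * 1256.637 * 420 / sqrt(49.6)
= 1498.8 mm

1498.8


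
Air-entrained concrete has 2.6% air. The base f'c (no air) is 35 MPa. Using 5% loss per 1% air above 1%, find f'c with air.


Strength loss = (2.6 - 1) * 5 = 8.0%
f'c = 35 * (1 - 8.0/100)
= 32.2 MPa

32.2


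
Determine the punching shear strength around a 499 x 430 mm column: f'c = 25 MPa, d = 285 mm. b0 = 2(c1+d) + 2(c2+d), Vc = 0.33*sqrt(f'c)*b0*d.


b0 = 2*(499 + 285) + 2*(430 + 285) = 2998 mm
Vc = 0.33 * sqrt(25) * 2998 * 285 / 1000
= 1409.81 kN

1409.81


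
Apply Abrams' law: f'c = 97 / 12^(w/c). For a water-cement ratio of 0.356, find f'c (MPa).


f'c = 97 / 12^0.356
= 97 / 2.422
= 40.05 MPa

40.05


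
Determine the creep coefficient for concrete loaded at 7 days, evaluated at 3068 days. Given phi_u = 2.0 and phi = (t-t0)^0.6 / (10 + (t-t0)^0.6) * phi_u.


dt = 3068 - 7 = 3061
phi = 3061^0.6 / (10 + 3061^0.6) * 2.0
= 1.85

1.85


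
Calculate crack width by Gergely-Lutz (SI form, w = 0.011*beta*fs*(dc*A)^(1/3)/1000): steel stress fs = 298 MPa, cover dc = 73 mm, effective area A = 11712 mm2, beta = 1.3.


w = 0.011 * beta * fs * (dc * A)^(1/3) / 1000
= 0.011 * 1.3 * 298 * (73 * 11712)^(1/3) / 1000
= 0.404 mm

0.404


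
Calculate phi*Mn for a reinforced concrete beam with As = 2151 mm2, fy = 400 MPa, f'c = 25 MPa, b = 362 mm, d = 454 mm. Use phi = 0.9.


a = As * fy / (0.85 * f'c * b)
= 2151 * 400 / (0.85 * 25 * 362)
= 111.8492 mm
Mn = As * fy * (d - a/2) / 10^6
= 342.5041 kN-m
phi*Mn = 0.9 * 342.5041 = 308.25 kN-m

308.25


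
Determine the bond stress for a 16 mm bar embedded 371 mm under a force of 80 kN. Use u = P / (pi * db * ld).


u = P / (pi * db * ld)
= 80 * 1000 / (pi * 16 * 371)
= 4.29 MPa

4.29


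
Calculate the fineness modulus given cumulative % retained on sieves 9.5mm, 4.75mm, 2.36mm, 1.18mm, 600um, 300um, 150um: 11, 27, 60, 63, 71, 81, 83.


FM = sum(cumulative % retained) / 100
= 396 / 100
= 3.96

3.96


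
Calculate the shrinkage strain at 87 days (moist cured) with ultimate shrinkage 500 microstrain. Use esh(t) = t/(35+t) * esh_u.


esh(87) = 87 / (35 + 87) * 500
= 87 / 122 * 500
= 356.6 microstrain

356.6


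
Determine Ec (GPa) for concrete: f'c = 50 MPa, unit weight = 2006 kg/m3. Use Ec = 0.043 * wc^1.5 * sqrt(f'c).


Ec = 0.043 * 2006^1.5 * sqrt(50) / 1000
= 27.32 GPa

27.32


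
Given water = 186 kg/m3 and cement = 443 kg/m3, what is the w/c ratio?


w/c = water / cement
w/c = 186 / 443 = 0.42

0.42


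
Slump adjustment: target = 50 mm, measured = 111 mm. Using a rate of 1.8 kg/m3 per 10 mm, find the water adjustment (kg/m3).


Difference = 50 - 111 = -61 mm
Water adjustment = -61 * 1.8 / 10 = -11.0 kg/m3

-11.0


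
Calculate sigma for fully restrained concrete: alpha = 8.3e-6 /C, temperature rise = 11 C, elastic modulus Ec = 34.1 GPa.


sigma = alpha * dT * Ec
= 8.3e-6 * 11 * 34.1 * 1000
= 3.113 MPa

3.113


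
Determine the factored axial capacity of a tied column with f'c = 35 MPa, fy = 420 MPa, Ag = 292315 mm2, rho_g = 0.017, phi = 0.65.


Ast = rho * Ag = 0.017 * 292315 = 4969.355 mm2
phi*Pn = 0.65 * 0.80 * (0.85 * 35 * (292315 - 4969.355) + 420 * 4969.355) / 1000
= 5530.54 kN

5530.54


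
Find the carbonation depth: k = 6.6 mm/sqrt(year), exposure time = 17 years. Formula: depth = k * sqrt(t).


depth = k * sqrt(t)
= 6.6 * sqrt(17)
= 27.21 mm

27.21


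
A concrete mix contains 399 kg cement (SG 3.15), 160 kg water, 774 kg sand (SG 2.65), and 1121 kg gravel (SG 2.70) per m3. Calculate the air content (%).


Vol cement = 399 / (3.15 * 1000) = 0.126667 m3
Vol water = 160 / 1000 = 0.16 m3
Vol sand = 774 / (2.65 * 1000) = 0.292075 m3
Vol gravel = 1121 / (2.70 * 1000) = 0.415185 m3
Total solid + water volume = 0.993927 m3
Air = (1 - 0.993927) * 100 = 0.61%

0.61


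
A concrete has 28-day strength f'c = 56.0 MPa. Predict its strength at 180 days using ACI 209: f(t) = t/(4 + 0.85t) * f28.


f(180) = 180 / (4 + 0.85 * 180) * 56.0
= 180 / 157.0 * 56.0
= 64.2 MPa

64.2


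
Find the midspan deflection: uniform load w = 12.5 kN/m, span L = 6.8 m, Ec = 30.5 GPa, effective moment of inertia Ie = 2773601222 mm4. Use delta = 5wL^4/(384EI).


Convert: L = 6.8 m = 6800 mm, Ec = 30.5 GPa = 30500 MPa
delta = 5 * 12.5 * 6800^4 / (384 * 30500 * 2773601222)
= 4.11 mm

4.11


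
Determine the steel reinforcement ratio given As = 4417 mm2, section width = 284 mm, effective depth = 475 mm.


rho = As / (b * d)
= 4417 / (284 * 475)
= 0.0327

0.0327


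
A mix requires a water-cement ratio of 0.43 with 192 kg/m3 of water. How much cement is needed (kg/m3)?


Cement = water / (w/c)
= 192 / 0.43
= 446.5 kg/m3

446.5


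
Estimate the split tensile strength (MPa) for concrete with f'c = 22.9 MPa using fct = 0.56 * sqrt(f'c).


fct = 0.56 * sqrt(22.9)
= 0.56 * 4.785
= 2.68 MPa

2.68


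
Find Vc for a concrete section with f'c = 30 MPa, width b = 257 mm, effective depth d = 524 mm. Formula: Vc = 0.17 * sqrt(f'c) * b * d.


Vc = 0.17 * sqrt(30) * 257 * 524 / 1000
= 125.39 kN

125.39


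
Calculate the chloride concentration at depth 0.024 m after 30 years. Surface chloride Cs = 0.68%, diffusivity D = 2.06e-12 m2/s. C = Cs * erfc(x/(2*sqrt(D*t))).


t_seconds = 30 * 365.25 * 24 * 3600 = 946728000.0 s
arg = 0.024 / (2 * sqrt(2.06e-12 * 946728000.0))
= 0.2717
erfc(0.2717) = 0.7008
C = 0.68 * 0.7008 = 0.4765%

0.4765


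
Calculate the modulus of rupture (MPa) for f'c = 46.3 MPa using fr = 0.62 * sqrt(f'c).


fr = 0.62 * sqrt(46.3)
= 4.219 MPa

4.219


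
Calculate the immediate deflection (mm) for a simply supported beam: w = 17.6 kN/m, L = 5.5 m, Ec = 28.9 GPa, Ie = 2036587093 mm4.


Convert: L = 5.5 m = 5500 mm, Ec = 28.9 GPa = 28900 MPa
delta = 5 * 17.6 * 5500^4 / (384 * 28900 * 2036587093)
= 3.56 mm

3.56


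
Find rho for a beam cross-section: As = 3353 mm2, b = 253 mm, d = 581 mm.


rho = As / (b * d)
= 3353 / (253 * 581)
= 0.0228

0.0228


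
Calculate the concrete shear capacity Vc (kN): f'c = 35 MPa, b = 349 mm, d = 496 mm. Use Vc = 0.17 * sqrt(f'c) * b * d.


Vc = 0.17 * sqrt(35) * 349 * 496 / 1000
= 174.1 kN

174.1


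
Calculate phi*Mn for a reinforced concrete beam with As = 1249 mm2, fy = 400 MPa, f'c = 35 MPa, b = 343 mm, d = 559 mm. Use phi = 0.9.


a = As * fy / (0.85 * f'c * b)
= 1249 * 400 / (0.85 * 35 * 343)
= 48.96 mm
Mn = As * fy * (d - a/2) / 10^6
= 267.0462 kN-m
phi*Mn = 0.9 * 267.0462 = 240.34 kN-m

240.34


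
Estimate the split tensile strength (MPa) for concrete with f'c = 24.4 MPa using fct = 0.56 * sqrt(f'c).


fct = 0.56 * sqrt(24.4)
= 0.56 * 4.94
= 2.766 MPa

2.766


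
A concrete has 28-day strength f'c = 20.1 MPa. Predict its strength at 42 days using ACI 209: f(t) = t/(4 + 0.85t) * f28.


f(42) = 42 / (4 + 0.85 * 42) * 20.1
= 42 / 39.7 * 20.1
= 21.26 MPa

21.26


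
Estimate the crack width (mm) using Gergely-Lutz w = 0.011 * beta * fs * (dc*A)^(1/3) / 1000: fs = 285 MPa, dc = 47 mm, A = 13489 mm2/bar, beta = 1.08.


w = 0.011 * beta * fs * (dc * A)^(1/3) / 1000
= 0.011 * 1.08 * 285 * (47 * 13489)^(1/3) / 1000
= 0.291 mm

0.291


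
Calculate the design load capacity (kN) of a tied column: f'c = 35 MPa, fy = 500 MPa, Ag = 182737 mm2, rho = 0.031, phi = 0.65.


Ast = rho * Ag = 0.031 * 182737 = 5664.847 mm2
phi*Pn = 0.65 * 0.80 * (0.85 * 35 * (182737 - 5664.847) + 500 * 5664.847) / 1000
= 4212.17 kN

4212.17


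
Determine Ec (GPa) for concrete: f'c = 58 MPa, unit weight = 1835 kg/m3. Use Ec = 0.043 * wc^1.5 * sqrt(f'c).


Ec = 0.043 * 1835^1.5 * sqrt(58) / 1000
= 25.74 GPa

25.74


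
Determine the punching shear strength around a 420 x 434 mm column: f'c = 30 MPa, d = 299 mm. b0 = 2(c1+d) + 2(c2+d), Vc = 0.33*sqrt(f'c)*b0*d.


b0 = 2*(420 + 299) + 2*(434 + 299) = 2904 mm
Vc = 0.33 * sqrt(30) * 2904 * 299 / 1000
= 1569.43 kN

1569.43


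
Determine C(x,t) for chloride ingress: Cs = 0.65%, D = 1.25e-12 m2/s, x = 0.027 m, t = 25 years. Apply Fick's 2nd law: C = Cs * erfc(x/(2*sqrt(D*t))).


t_seconds = 25 * 365.25 * 24 * 3600 = 788940000.0 s
arg = 0.027 / (2 * sqrt(1.25e-12 * 788940000.0))
= 0.4299
erfc(0.4299) = 0.5432
C = 0.65 * 0.5432 = 0.3531%

0.3531


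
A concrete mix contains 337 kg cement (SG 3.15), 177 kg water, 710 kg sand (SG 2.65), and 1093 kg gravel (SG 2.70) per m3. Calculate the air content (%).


Vol cement = 337 / (3.15 * 1000) = 0.106984 m3
Vol water = 177 / 1000 = 0.177 m3
Vol sand = 710 / (2.65 * 1000) = 0.267925 m3
Vol gravel = 1093 / (2.70 * 1000) = 0.404815 m3
Total solid + water volume = 0.956723 m3
Air = (1 - 0.956723) * 100 = 4.33%

4.33


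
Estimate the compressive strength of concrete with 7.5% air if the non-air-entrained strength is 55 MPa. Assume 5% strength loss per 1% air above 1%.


Strength loss = (7.5 - 1) * 5 = 32.5%
f'c = 55 * (1 - 32.5/100)
= 37.12 MPa

37.12


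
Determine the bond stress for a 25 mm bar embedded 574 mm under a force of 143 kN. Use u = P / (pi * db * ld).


u = P / (pi * db * ld)
= 143 * 1000 / (pi * 25 * 574)
= 3.172 MPa

3.172


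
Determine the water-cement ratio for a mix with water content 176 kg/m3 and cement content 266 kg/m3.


w/c = water / cement
w/c = 176 / 266 = 0.662

0.662


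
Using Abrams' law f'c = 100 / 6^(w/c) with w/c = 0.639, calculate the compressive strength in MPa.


f'c = 100 / 6^0.639
= 100 / 3.142
= 31.82 MPa

31.82


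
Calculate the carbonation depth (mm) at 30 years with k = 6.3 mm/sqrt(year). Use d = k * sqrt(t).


depth = k * sqrt(t)
= 6.3 * sqrt(30)
= 34.51 mm

34.51


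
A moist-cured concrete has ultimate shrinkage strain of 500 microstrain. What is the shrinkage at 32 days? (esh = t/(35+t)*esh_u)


esh(32) = 32 / (35 + 32) * 500
= 32 / 67 * 500
= 238.8 microstrain

238.8


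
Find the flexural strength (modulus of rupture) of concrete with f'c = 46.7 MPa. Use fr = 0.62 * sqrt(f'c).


fr = 0.62 * sqrt(46.7)
= 4.237 MPa

4.237


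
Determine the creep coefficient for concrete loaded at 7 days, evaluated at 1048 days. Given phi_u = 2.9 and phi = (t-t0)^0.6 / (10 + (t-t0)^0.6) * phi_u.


dt = 1048 - 7 = 1041
phi = 1041^0.6 / (10 + 1041^0.6) * 2.9
= 2.511

2.511


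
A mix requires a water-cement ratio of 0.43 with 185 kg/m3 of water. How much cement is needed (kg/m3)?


Cement = water / (w/c)
= 185 / 0.43
= 430.2 kg/m3

430.2


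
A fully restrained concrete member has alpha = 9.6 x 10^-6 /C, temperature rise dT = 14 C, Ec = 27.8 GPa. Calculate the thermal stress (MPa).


sigma = alpha * dT * Ec
= 9.6e-6 * 14 * 27.8 * 1000
= 3.736 MPa

3.736


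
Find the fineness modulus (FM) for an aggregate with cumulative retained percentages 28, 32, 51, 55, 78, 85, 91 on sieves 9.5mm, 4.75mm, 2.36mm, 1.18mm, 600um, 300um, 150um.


FM = sum(cumulative % retained) / 100
= 420 / 100
= 4.2

4.2


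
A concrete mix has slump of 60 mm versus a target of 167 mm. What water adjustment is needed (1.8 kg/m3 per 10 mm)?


Difference = 167 - 60 = 107 mm
Water adjustment = 107 * 1.8 / 10 = 19.3 kg/m3

19.3
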